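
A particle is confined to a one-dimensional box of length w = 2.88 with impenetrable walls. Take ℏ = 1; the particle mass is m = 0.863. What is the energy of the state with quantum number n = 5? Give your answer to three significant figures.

The infinite-well eigenfunctions ψ_n = √(2/w) sin(nπx/w) vanish at both walls, giving E_n = n²π²ℏ²/(2mw²).
E_5 = 5² × π² / (2 × 0.863 × 2.88²) = 17.24.

E = 17.2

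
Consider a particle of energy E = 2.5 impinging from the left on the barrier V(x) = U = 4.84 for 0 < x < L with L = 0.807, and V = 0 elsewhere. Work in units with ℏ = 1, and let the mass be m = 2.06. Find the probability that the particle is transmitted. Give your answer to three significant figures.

Since E < U the interior solution is evanescent with decay constant κ = √(2m(U − E))/ℏ = 3.105.
κL = 2.506, sinh(κL) = 6.085.
Matching ψ, ψ′ at both faces gives T = [1 + U² sinh²(κL) / (4E(U − E))]⁻¹ = 1/38.07 = 0.0263.

T = 0.0263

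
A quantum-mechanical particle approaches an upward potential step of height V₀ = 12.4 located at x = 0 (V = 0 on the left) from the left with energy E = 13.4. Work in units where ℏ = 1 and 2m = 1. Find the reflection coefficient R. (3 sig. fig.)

R = 0.326

The wavenumbers are k₁ = √(2mE)/ℏ = 3.661 on the left and k₂ = √(2m(E − V₀))/ℏ = 1.000 on the right.
Continuity of ψ and ψ′ at the step yields the reflection amplitude r = (k₁ − k₂)/(k₁ + k₂) = 0.5709; thus R = |r|² = 0.3259, T = 0.6741.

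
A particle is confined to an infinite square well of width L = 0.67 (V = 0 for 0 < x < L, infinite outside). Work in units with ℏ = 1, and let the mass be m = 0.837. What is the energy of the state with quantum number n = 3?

Requiring ψ(0) = ψ(L) = 0 quantises k = nπ/L, hence E_n = ℏ²k²/2m = n²π²ℏ²/(2mL²).
E_3 = 3² × π² / (2 × 0.837 × 0.67²) = 118.2.

E = 118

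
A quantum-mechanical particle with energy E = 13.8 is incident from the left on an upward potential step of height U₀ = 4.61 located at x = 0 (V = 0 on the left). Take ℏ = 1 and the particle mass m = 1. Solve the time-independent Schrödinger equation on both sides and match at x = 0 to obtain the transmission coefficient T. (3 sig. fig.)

T = 0.990

The wavenumbers are k₁ = √(2mE)/ℏ = 5.254 on the left and k₂ = √(2m(E − U₀))/ℏ = 4.287 on the right.
Matching ψ and ψ′ at x = 0 gives r = (k₁ − k₂)/(k₁ + k₂), so R = r² = 0.01026 and T = 1 − R = 0.9897.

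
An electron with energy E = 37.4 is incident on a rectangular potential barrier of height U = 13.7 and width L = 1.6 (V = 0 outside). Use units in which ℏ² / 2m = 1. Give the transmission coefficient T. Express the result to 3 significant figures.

Above the barrier the interior wavenumber is k₂ = √(2m(E − U))/ℏ = 4.868, giving phase k₂L = 7.789.
Matching at both interfaces gives T⁻¹ = 1 + U² sin²(k₂L) / [4E(E − U)] = 1.053, hence T = 0.950.

T = 0.950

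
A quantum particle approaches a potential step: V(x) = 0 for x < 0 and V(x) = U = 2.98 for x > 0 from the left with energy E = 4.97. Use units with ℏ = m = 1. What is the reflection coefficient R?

R = 0.0506

The wavenumbers are k₁ = √(2mE)/ℏ = 3.153 on the left and k₂ = √(2m(E − U))/ℏ = 1.995 on the right.
Continuity of ψ and ψ′ at the step yields the reflection amplitude r = (k₁ − k₂)/(k₁ + k₂) = 0.2249; thus R = |r|² = 0.05058, T = 0.9494.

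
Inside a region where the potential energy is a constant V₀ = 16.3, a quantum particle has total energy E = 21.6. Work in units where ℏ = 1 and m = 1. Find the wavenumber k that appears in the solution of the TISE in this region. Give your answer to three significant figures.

k = 3.26

With E > V₀ the solution is oscillatory, ψ ∝ e^{±ikx} with k = √(2m(E − V₀))/ℏ.
k = √(2 × 1 × 5.3) = 3.256.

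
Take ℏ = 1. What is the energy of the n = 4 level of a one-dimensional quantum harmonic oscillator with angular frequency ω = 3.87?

Using E_n = (n + ½)ℏω: E_4 = 4.5 × 3.87 = 17.42.

E = 17.4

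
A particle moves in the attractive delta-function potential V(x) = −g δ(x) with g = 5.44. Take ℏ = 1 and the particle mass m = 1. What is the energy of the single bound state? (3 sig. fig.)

For x ≠ 0 the bound state is ψ ∝ e^{−κ|x|}; integrating the TISE across the delta gives the cusp condition 2κ = 2mg/ℏ², so κ = 5.440.
Then E = −ℏ²κ²/(2m) = −mg²/(2ℏ²) = -14.80.

E = -14.8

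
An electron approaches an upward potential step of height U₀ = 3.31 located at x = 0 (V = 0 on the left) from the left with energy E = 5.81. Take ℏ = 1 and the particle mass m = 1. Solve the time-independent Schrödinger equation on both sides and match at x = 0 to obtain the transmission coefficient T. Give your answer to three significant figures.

The wavenumbers are k₁ = √(2mE)/ℏ = 3.409 on the left and k₂ = √(2m(E − U₀))/ℏ = 2.236 on the right.
Matching ψ and ψ′ at x = 0 gives r = (k₁ − k₂)/(k₁ + k₂), so R = r² = 0.04316 and T = 1 − R = 0.9568.

T = 0.957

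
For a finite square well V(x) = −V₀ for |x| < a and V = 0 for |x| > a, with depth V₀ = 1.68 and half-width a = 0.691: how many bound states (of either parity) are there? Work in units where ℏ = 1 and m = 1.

N = 1

Define the well-strength parameter z₀ = (a/ℏ)√(2mV₀) = 0.691 × √(2·1·1.68) = 1.267.
The even/odd transcendental equations gain one root per π/2 in z₀, giving N = 1 + ⌊2z₀/π⌋ = 1 + ⌊0.8064⌋ = 1.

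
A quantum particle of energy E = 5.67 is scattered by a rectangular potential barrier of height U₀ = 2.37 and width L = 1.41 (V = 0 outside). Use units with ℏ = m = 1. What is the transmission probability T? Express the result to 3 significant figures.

Above the barrier the interior wavenumber is k₂ = √(2m(E − U₀))/ℏ = 2.569, giving phase k₂L = 3.622.
T = [1 + U₀² sin²(k₂L) / (4E(E − U₀))]⁻¹ = 1/1.016 = 0.984.

T = 0.984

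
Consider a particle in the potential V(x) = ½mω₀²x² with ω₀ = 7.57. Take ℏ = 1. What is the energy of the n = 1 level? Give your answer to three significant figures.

The oscillator eigenvalues are E_n = ℏω₀(n + ½), so E_1 = 7.57 × 1.5 = 11.36.

E = 11.4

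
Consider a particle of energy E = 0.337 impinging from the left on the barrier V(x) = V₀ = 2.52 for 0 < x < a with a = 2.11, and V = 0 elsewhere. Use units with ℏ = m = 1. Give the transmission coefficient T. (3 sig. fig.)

E < V₀: inside the barrier ψ ∝ e^{±κx} with κ = √(2m(V₀ − E))/ℏ = 2.089.
κa = 4.409, sinh(κa) = 41.08.
The exact tunnelling result is T⁻¹ = 1 + V₀² sinh²(κa) / [4E(V₀ − E)] = 3643, so T = 0.000274.

T = 0.000274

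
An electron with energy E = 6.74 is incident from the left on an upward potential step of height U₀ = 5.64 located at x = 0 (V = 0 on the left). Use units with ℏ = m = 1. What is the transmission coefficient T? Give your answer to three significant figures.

T = 0.820

On each side the TISE gives plane waves with k = √(2m(E − V))/ℏ: k₁ = √(2·1·6.74) = 3.672, k₂ = √(2·1·1.1) = 1.483.
Matching ψ and ψ′ at x = 0 gives r = (k₁ − k₂)/(k₁ + k₂), so R = r² = 0.1802 and T = 1 − R = 0.8198.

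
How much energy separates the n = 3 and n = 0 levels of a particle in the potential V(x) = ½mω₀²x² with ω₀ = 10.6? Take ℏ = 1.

ΔE = 31.8

E_n = ℏω₀(n + ½), so ΔE = (3 − 0) ℏω₀ = 3 × 10.6 = 31.80.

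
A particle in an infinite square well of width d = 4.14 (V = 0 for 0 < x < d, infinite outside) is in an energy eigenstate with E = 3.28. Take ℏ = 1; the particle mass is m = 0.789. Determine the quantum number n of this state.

From E_n = n²π²ℏ²/(2md²) invert to n = √(2md²E)/(πℏ).
n = (4.14/π) × √(2 × 0.789 × 3.28) = 2.998 → n = 3.

n = 3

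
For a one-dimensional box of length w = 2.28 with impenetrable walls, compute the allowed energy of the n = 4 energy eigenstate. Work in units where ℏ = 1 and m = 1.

The infinite-well eigenfunctions ψ_n = √(2/w) sin(nπx/w) vanish at both walls, giving E_n = n²π²ℏ²/(2mw²).
E_4 = 4² × π² / (2 × 1 × 2.28²) = 15.19.

E = 15.2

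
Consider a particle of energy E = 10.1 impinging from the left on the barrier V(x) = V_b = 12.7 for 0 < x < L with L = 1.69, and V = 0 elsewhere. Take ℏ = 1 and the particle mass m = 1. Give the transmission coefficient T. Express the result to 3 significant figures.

E < V_b: inside the barrier ψ ∝ e^{±κx} with κ = √(2m(V_b − E))/ℏ = 2.280.
κL = 3.854, sinh(κL) = 23.58.
Matching ψ, ψ′ at both faces gives T = [1 + V_b² sinh²(κL) / (4E(V_b − E))]⁻¹ = 1/854.4 = 0.00117.

T = 0.00117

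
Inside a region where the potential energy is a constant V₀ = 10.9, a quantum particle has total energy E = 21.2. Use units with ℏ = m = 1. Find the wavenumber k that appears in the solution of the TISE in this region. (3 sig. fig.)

With E > V₀ the solution is oscillatory, ψ ∝ e^{±ikx} with k = √(2m(E − V₀))/ℏ.
k = √(2 × 1 × 10.3) = 4.539.

k = 4.54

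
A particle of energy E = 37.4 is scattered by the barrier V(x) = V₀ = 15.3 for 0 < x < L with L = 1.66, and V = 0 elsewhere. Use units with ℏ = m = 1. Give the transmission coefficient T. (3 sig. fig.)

E > V₀: inside the barrier k₂ = √(2m(E − V₀))/ℏ = 6.648, k₂L = 11.04.
Matching at both interfaces gives T⁻¹ = 1 + V₀² sin²(k₂L) / [4E(E − V₀)] = 1.071, hence T = 0.934.

T = 0.934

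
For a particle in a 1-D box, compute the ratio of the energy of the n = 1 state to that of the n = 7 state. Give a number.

0.0204082

Since E_n ∝ n², the ratio is (1/7)² = 0.0204082.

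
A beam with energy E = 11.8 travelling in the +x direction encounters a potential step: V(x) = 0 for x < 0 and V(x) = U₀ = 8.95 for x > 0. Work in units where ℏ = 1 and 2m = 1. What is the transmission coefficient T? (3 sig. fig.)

T = 0.884

The wavenumbers are k₁ = √(2mE)/ℏ = 3.435 on the left and k₂ = √(2m(E − U₀))/ℏ = 1.688 on the right.
Continuity of ψ and ψ′ at the step yields the reflection amplitude r = (k₁ − k₂)/(k₁ + k₂) = 0.3410; thus R = |r|² = 0.1163, T = 0.8837.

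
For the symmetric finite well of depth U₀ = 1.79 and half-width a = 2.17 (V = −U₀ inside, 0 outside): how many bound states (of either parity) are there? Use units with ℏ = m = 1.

N = 3

The dimensionless depth is z₀ = a√(2mU₀)/ℏ = 2.17 × √(3.580) = 4.106.
The even/odd transcendental equations gain one root per π/2 in z₀, giving N = 1 + ⌊2z₀/π⌋ = 1 + ⌊2.614⌋ = 3.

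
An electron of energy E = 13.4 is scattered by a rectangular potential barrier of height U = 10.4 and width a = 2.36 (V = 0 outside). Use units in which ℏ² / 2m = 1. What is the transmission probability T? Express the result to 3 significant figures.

Above the barrier the interior wavenumber is k₂ = √(2m(E − U))/ℏ = 1.732, giving phase k₂a = 4.088.
T = [1 + U² sin²(k₂a) / (4E(E − U))]⁻¹ = 1/1.443 = 0.693.

T = 0.693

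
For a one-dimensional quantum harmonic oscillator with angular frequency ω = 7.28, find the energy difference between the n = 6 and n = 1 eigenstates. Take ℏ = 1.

ΔE = 36.4

E_n = ℏω(n + ½), so ΔE = (6 − 1) ℏω = 5 × 7.28 = 36.40.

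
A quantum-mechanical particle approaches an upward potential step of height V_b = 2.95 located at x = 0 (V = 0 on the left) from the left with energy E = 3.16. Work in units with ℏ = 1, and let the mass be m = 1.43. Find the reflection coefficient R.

On each side the TISE gives plane waves with k = √(2m(E − V))/ℏ: k₁ = √(2·1.43·3.16) = 3.006, k₂ = √(2·1.43·0.21) = 0.7750.
Matching ψ and ψ′ at x = 0 gives r = (k₁ − k₂)/(k₁ + k₂), so R = r² = 0.3482 and T = 1 − R = 0.6518.

R = 0.348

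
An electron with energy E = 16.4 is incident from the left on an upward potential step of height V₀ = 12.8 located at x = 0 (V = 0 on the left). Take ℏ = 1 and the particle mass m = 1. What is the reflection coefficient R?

R = 0.131

On each side the TISE gives plane waves with k = √(2m(E − V))/ℏ: k₁ = √(2·1·16.4) = 5.727, k₂ = √(2·1·3.6) = 2.683.
Matching ψ and ψ′ at x = 0 gives r = (k₁ − k₂)/(k₁ + k₂), so R = r² = 0.1310 and T = 1 − R = 0.8690.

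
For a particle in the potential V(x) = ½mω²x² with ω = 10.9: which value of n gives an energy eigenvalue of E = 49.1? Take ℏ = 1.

E_n = ℏω(n + ½) ⇒ n = E/(ℏω) − ½ = 49.1/10.9 − 0.5 = 4.005 → n = 4.

n = 4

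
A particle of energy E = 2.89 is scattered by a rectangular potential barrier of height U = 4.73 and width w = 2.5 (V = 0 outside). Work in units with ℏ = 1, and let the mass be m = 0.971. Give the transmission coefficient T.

Since E < U the interior solution is evanescent with decay constant κ = √(2m(U − E))/ℏ = 1.890.
κw = 4.726, sinh(κw) = 56.40.
Matching ψ, ψ′ at both faces gives T = [1 + U² sinh²(κw) / (4E(U − E))]⁻¹ = 1/3347 = 0.000299.

T = 0.000299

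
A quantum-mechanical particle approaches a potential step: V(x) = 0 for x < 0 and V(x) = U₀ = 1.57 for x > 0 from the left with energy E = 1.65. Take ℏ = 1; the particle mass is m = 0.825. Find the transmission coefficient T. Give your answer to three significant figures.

On each side the TISE gives plane waves with k = √(2m(E − V))/ℏ: k₁ = √(2·0.825·1.65) = 1.650, k₂ = √(2·0.825·0.08) = 0.3633.
Matching ψ and ψ′ at x = 0 gives r = (k₁ − k₂)/(k₁ + k₂), so R = r² = 0.4084 and T = 1 − R = 0.5916.

T = 0.592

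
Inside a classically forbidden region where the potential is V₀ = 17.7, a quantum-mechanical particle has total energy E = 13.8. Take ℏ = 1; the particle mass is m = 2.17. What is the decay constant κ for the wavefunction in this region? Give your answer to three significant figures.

Since E < V₀ the TISE in this region is ψ'' = κ²ψ with κ = √(2m(V₀ − E))/ℏ.
κ = √(2 × 2.17 × 3.9) = 4.114.

κ = 4.11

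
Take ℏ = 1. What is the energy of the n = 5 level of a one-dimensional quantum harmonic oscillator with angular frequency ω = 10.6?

E = 58.3

Using E_n = (n + ½)ℏω: E_5 = 5.5 × 10.6 = 58.30.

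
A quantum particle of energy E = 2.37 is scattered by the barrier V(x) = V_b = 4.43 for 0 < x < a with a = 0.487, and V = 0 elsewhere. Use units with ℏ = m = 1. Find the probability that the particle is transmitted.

Since E < V_b the interior solution is evanescent with decay constant κ = √(2m(V_b − E))/ℏ = 2.030.
κa = 0.9885, sinh(κa) = 1.158.
The exact tunnelling result is T⁻¹ = 1 + V_b² sinh²(κa) / [4E(V_b − E)] = 2.346, so T = 0.426.

T = 0.426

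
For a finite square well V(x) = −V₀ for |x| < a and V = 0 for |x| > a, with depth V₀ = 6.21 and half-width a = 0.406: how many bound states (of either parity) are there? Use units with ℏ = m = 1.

N = 1

Define the well-strength parameter z₀ = (a/ℏ)√(2mV₀) = 0.406 × √(2·1·6.21) = 1.431.
A new bound state (alternating even/odd) appears each time z₀ passes a multiple of π/2, so N = ⌊2z₀/π⌋ + 1 = ⌊0.9109⌋ + 1 = 1.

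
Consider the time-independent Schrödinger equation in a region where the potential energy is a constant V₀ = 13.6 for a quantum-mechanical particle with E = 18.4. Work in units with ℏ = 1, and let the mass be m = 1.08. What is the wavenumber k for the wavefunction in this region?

With E > V₀ the solution is oscillatory, ψ ∝ e^{±ikx} with k = √(2m(E − V₀))/ℏ.
k = √(2 × 1.08 × 4.8) = 3.220.

k = 3.22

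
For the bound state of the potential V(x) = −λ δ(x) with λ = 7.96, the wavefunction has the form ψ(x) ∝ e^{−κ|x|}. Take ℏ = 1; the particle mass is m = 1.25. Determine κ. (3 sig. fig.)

κ = 9.95

Integrate −(ℏ²/2m)ψ'' − λδ(x)ψ = Eψ from −ε to +ε: the ψ'' term gives ψ'(0⁺) − ψ'(0⁻) and the δ term gives −(2mλ/ℏ²)ψ(0).
With ψ ∝ e^{−κ|x|} this yields −2κ = −2mλ/ℏ², so κ = mλ/ℏ² = 9.950.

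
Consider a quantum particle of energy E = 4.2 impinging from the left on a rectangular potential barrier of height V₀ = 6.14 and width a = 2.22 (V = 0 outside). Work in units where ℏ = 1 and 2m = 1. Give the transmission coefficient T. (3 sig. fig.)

Since E < V₀ the interior solution is evanescent with decay constant κ = √(2m(V₀ − E))/ℏ = 1.393.
κa = 3.092, sinh(κa) = 10.99.
The exact tunnelling result is T⁻¹ = 1 + V₀² sinh²(κa) / [4E(V₀ − E)] = 140.7, so T = 0.00711.

T = 0.00711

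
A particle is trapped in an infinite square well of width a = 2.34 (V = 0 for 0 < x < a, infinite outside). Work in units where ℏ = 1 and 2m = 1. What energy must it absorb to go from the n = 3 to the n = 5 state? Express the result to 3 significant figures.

ΔE = 28.8

E_n = n²π²ℏ²/(2ma²), so ΔE = (5² − 3²) π²ℏ²/(2ma²).
ΔE = 16 × π² / (2 × 0.5 × 2.34²) = 28.84.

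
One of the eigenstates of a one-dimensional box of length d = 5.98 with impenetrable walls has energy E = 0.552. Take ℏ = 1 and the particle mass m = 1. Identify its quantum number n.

n = 2

From E_n = n²π²ℏ²/(2md²) invert to n = √(2md²E)/(πℏ).
n = (5.98/π) × √(2 × 1 × 0.552) = 2.000 → n = 2.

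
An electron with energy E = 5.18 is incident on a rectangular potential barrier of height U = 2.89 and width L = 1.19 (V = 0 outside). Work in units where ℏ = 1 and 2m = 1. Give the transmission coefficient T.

T = 0.857

E > U: inside the barrier k₂ = √(2m(E − U))/ℏ = 1.513, k₂L = 1.801.
T = [1 + U² sin²(k₂L) / (4E(E − U))]⁻¹ = 1/1.167 = 0.857.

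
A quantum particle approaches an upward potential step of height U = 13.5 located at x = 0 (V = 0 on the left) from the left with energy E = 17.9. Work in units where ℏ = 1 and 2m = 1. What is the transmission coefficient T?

T = 0.886

The wavenumbers are k₁ = √(2mE)/ℏ = 4.231 on the left and k₂ = √(2m(E − U))/ℏ = 2.098 on the right.
Matching ψ and ψ′ at x = 0 gives r = (k₁ − k₂)/(k₁ + k₂), so R = r² = 0.1136 and T = 1 − R = 0.8864.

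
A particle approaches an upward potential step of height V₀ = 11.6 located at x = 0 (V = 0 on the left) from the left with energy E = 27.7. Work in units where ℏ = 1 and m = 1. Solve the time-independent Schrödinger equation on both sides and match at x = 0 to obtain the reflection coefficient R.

R = 0.0182

On each side the TISE gives plane waves with k = √(2m(E − V))/ℏ: k₁ = √(2·1·27.7) = 7.443, k₂ = √(2·1·16.1) = 5.675.
Continuity of ψ and ψ′ at the step yields the reflection amplitude r = (k₁ − k₂)/(k₁ + k₂) = 0.1348; thus R = |r|² = 0.01818, T = 0.9818.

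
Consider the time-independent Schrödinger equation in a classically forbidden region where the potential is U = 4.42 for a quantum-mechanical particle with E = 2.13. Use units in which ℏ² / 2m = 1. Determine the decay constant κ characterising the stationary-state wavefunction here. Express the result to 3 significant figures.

Since E < U the TISE in this region is ψ'' = κ²ψ with κ = √(2m(U − E))/ℏ.
κ = √(2 × 0.5 × 2.29) = 1.513.

κ = 1.51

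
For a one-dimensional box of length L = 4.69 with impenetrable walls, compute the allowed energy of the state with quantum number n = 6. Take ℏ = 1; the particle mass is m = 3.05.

E = 2.65

The infinite-well eigenfunctions ψ_n = √(2/L) sin(nπx/L) vanish at both walls, giving E_n = n²π²ℏ²/(2mL²).
E_6 = 6² × π² / (2 × 3.05 × 4.69²) = 2.648.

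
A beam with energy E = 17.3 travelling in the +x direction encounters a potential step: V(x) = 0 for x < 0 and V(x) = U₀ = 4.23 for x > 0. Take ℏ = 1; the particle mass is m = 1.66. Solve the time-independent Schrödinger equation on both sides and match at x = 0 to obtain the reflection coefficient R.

R = 0.00490

On each side the TISE gives plane waves with k = √(2m(E − V))/ℏ: k₁ = √(2·1.66·17.3) = 7.579, k₂ = √(2·1.66·13.07) = 6.587.
Continuity of ψ and ψ′ at the step yields the reflection amplitude r = (k₁ − k₂)/(k₁ + k₂) = 0.06998; thus R = |r|² = 0.004898, T = 0.9951.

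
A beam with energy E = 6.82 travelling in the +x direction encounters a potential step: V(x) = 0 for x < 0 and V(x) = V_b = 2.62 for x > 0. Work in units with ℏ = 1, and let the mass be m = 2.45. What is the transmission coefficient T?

On each side the TISE gives plane waves with k = √(2m(E − V))/ℏ: k₁ = √(2·2.45·6.82) = 5.781, k₂ = √(2·2.45·4.2) = 4.537.
Continuity of ψ and ψ′ at the step yields the reflection amplitude r = (k₁ − k₂)/(k₁ + k₂) = 0.1206; thus R = |r|² = 0.01455, T = 0.9855.

T = 0.985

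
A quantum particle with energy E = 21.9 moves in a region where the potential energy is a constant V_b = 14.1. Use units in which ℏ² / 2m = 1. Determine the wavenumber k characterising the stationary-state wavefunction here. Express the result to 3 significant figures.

k = 2.79

With E > V_b the solution is oscillatory, ψ ∝ e^{±ikx} with k = √(2m(E − V_b))/ℏ.
k = √(2 × 0.5 × 7.8) = 2.793.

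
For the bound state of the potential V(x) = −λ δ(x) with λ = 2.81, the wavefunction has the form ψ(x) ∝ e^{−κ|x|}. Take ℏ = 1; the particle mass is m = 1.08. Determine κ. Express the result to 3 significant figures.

κ = 3.03

Integrate −(ℏ²/2m)ψ'' − λδ(x)ψ = Eψ from −ε to +ε: the ψ'' term gives ψ'(0⁺) − ψ'(0⁻) and the δ term gives −(2mλ/ℏ²)ψ(0).
With ψ ∝ e^{−κ|x|} this yields −2κ = −2mλ/ℏ², so κ = mλ/ℏ² = 3.035.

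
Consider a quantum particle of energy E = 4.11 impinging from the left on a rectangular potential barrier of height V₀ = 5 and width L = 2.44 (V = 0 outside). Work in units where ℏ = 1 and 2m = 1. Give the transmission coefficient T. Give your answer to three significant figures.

E < V₀: inside the barrier ψ ∝ e^{±κx} with κ = √(2m(V₀ − E))/ℏ = 0.9434.
κL = 2.302, sinh(κL) = 4.946.
Matching ψ, ψ′ at both faces gives T = [1 + V₀² sinh²(κL) / (4E(V₀ − E))]⁻¹ = 1/42.81 = 0.0234.

T = 0.0234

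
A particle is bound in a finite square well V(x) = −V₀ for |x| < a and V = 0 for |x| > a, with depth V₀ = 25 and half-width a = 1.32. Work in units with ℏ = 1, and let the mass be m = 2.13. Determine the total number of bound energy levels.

N = 9

The dimensionless depth is z₀ = a√(2mV₀)/ℏ = 1.32 × √(106.5) = 13.62.
The even/odd transcendental equations gain one root per π/2 in z₀, giving N = 1 + ⌊2z₀/π⌋ = 1 + ⌊8.672⌋ = 9.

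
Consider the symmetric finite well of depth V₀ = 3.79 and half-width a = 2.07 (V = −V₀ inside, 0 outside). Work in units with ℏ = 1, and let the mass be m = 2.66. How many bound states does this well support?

N = 6

The dimensionless depth is z₀ = a√(2mV₀)/ℏ = 2.07 × √(20.16) = 9.295.
A new bound state (alternating even/odd) appears each time z₀ passes a multiple of π/2, so N = ⌊2z₀/π⌋ + 1 = ⌊5.917⌋ + 1 = 6.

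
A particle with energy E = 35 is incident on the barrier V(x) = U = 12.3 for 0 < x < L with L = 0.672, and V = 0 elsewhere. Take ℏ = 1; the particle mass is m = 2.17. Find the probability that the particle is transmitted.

E > U: inside the barrier k₂ = √(2m(E − U))/ℏ = 9.926, k₂L = 6.670.
T = [1 + U² sin²(k₂L) / (4E(E − U))]⁻¹ = 1/1.007 = 0.993.

T = 0.993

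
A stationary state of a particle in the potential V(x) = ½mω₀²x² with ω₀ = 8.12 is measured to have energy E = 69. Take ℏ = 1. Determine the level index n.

n = 8

Invert E_n = (n + ½)ℏω₀: n = E/ℏω₀ − ½ = 7.998, so n = 8.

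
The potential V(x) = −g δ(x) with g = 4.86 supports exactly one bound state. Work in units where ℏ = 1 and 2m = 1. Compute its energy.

The bound state is ψ(x) = √κ e^{−κ|x|}. The derivative jump ψ'(0⁺) − ψ'(0⁻) = −(2mg/ℏ²)ψ(0) fixes κ = mg/ℏ² = 2.430.
Then E = −ℏ²κ²/(2m) = −mg²/(2ℏ²) = -5.905.

E = -5.90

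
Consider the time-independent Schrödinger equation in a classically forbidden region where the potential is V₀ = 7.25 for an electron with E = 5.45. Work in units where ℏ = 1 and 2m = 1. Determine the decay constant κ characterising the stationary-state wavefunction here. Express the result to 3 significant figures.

κ = 1.34

Since E < V₀ the TISE in this region is ψ'' = κ²ψ with κ = √(2m(V₀ − E))/ℏ.
κ = √(2 × 0.5 × 1.8) = 1.342.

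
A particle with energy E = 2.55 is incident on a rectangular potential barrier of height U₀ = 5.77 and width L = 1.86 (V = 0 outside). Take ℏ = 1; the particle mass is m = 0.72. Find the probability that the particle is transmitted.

Since E < U₀ the interior solution is evanescent with decay constant κ = √(2m(U₀ − E))/ℏ = 2.153.
κL = 4.005, sinh(κL) = 27.43.
Matching ψ, ψ′ at both faces gives T = [1 + U₀² sinh²(κL) / (4E(U₀ − E))]⁻¹ = 1/763.8 = 0.00131.

T = 0.00131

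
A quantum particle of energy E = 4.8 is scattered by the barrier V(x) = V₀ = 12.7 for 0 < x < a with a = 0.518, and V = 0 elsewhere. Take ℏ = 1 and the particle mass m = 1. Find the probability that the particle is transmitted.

Since E < V₀ the interior solution is evanescent with decay constant κ = √(2m(V₀ − E))/ℏ = 3.975.
κa = 2.059, sinh(κa) = 3.855.
Matching ψ, ψ′ at both faces gives T = [1 + V₀² sinh²(κa) / (4E(V₀ − E))]⁻¹ = 1/16.81 = 0.0595.

T = 0.0595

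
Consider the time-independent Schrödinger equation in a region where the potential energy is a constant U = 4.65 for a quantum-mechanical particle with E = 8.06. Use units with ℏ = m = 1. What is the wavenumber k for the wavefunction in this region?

k = 2.61

With E > U the solution is oscillatory, ψ ∝ e^{±ikx} with k = √(2m(E − U))/ℏ.
k = √(2 × 1 × 3.41) = 2.612.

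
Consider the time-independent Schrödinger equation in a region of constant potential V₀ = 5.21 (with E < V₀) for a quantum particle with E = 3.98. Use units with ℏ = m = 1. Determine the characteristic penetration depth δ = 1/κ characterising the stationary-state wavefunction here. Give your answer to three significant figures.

Since E < V₀ the TISE in this region is ψ'' = κ²ψ with κ = √(2m(V₀ − E))/ℏ.
κ = √(2 × 1 × 1.23) = 1.568. The penetration depth is δ = 1/κ = 0.638.

δ = 0.638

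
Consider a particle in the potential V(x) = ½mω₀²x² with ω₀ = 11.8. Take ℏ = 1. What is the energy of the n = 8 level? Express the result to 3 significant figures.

E = 100

The oscillator eigenvalues are E_n = ℏω₀(n + ½), so E_8 = 11.8 × 8.5 = 100.3.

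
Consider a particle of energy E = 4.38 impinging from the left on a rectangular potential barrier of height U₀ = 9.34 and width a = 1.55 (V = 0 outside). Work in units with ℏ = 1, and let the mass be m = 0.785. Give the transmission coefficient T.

T = 0.000697

Since E < U₀ the interior solution is evanescent with decay constant κ = √(2m(U₀ − E))/ℏ = 2.791.
κa = 4.325, sinh(κa) = 37.79.
The exact tunnelling result is T⁻¹ = 1 + U₀² sinh²(κa) / [4E(U₀ − E)] = 1435, so T = 0.000697.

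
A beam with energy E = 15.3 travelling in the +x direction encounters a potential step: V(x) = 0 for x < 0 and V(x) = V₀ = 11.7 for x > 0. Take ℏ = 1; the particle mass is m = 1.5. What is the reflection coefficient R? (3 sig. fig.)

On each side the TISE gives plane waves with k = √(2m(E − V))/ℏ: k₁ = √(2·1.5·15.3) = 6.775, k₂ = √(2·1.5·3.6) = 3.286.
Matching ψ and ψ′ at x = 0 gives r = (k₁ − k₂)/(k₁ + k₂), so R = r² = 0.1202 and T = 1 − R = 0.8798.

R = 0.120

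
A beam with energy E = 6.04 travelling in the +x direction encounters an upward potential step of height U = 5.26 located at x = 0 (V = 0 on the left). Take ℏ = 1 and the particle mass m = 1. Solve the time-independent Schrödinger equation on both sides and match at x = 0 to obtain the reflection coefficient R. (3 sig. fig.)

The wavenumbers are k₁ = √(2mE)/ℏ = 3.476 on the left and k₂ = √(2m(E − U))/ℏ = 1.249 on the right.
Matching ψ and ψ′ at x = 0 gives r = (k₁ − k₂)/(k₁ + k₂), so R = r² = 0.2221 and T = 1 − R = 0.7779.

R = 0.222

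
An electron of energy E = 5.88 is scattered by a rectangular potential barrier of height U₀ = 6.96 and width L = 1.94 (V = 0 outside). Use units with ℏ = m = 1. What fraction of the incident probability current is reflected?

R = 0.993

Since E < U₀ the interior solution is evanescent with decay constant κ = √(2m(U₀ − E))/ℏ = 1.470.
κL = 2.851, sinh(κL) = 8.625.
Matching ψ, ψ′ at both faces gives T = [1 + U₀² sinh²(κL) / (4E(U₀ − E))]⁻¹ = 1/142.9 = 0.00700.
R = 1 − T = 0.993.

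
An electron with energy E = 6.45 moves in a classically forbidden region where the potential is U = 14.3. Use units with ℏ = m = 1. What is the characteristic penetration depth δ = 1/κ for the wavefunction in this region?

δ = 0.252

Since E < U the TISE in this region is ψ'' = κ²ψ with κ = √(2m(U − E))/ℏ.
κ = √(2 × 1 × 7.85) = 3.962. The penetration depth is δ = 1/κ = 0.252.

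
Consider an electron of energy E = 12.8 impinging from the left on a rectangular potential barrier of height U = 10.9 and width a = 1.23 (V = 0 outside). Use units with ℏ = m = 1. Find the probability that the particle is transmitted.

E > U: inside the barrier k₂ = √(2m(E − U))/ℏ = 1.949, k₂a = 2.398.
T = [1 + U² sin²(k₂a) / (4E(E − U))]⁻¹ = 1/1.560 = 0.641.

T = 0.641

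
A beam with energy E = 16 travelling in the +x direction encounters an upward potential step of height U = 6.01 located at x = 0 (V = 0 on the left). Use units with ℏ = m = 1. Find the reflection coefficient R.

R = 0.0137

The wavenumbers are k₁ = √(2mE)/ℏ = 5.657 on the left and k₂ = √(2m(E − U))/ℏ = 4.470 on the right.
Matching ψ and ψ′ at x = 0 gives r = (k₁ − k₂)/(k₁ + k₂), so R = r² = 0.01374 and T = 1 − R = 0.9863.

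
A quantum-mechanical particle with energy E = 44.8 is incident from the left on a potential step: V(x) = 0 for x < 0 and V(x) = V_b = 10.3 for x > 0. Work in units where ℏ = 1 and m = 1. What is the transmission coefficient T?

T = 0.996

On each side the TISE gives plane waves with k = √(2m(E − V))/ℏ: k₁ = √(2·1·44.8) = 9.466, k₂ = √(2·1·34.5) = 8.307.
Matching ψ and ψ′ at x = 0 gives r = (k₁ − k₂)/(k₁ + k₂), so R = r² = 0.004254 and T = 1 − R = 0.9957.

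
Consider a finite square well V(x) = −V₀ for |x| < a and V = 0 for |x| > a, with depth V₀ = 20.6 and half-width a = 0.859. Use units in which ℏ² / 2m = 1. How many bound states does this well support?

N = 3

Define the well-strength parameter z₀ = (a/ℏ)√(2mV₀) = 0.859 × √(2·0.5·20.6) = 3.899.
The even/odd transcendental equations gain one root per π/2 in z₀, giving N = 1 + ⌊2z₀/π⌋ = 1 + ⌊2.482⌋ = 3.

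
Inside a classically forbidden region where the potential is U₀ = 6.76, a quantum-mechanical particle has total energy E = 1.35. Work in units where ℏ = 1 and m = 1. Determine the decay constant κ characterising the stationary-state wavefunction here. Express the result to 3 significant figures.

Since E < U₀ the TISE in this region is ψ'' = κ²ψ with κ = √(2m(U₀ − E))/ℏ.
κ = √(2 × 1 × 5.41) = 3.289.

κ = 3.29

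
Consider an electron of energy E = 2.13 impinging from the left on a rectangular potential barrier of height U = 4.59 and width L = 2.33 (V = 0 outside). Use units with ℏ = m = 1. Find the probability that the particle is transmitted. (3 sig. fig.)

T = 0.000129

E < U: inside the barrier ψ ∝ e^{±κx} with κ = √(2m(U − E))/ℏ = 2.218.
κL = 5.168, sinh(κL) = 87.80.
The exact tunnelling result is T⁻¹ = 1 + U² sinh²(κL) / [4E(U − E)] = 7749, so T = 0.000129.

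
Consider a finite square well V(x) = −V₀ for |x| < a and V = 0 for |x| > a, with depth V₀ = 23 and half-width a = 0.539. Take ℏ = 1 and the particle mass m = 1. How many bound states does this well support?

Define the well-strength parameter z₀ = (a/ℏ)√(2mV₀) = 0.539 × √(2·1·23) = 3.656.
A new bound state (alternating even/odd) appears each time z₀ passes a multiple of π/2, so N = ⌊2z₀/π⌋ + 1 = ⌊2.327⌋ + 1 = 3.

N = 3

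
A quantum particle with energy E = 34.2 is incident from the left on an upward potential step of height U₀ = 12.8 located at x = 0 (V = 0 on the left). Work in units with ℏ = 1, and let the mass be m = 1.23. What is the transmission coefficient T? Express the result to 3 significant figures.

T = 0.986

The wavenumbers are k₁ = √(2mE)/ℏ = 9.172 on the left and k₂ = √(2m(E − U₀))/ℏ = 7.256 on the right.
Matching ψ and ψ′ at x = 0 gives r = (k₁ − k₂)/(k₁ + k₂), so R = r² = 0.01361 and T = 1 − R = 0.9864.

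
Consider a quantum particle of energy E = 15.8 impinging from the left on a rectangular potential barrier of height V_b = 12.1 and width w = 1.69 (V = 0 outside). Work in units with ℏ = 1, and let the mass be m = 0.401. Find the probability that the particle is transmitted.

T = 0.968

E > V_b: inside the barrier k₂ = √(2m(E − V_b))/ℏ = 1.723, k₂w = 2.911.
T = [1 + V_b² sin²(k₂w) / (4E(E − V_b))]⁻¹ = 1/1.033 = 0.968.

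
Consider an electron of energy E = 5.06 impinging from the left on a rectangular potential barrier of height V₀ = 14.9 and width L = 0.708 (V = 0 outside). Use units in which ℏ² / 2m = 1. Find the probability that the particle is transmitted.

T = 0.0415

E < V₀: inside the barrier ψ ∝ e^{±κx} with κ = √(2m(V₀ − E))/ℏ = 3.137.
κL = 2.221, sinh(κL) = 4.554.
Matching ψ, ψ′ at both faces gives T = [1 + V₀² sinh²(κL) / (4E(V₀ − E))]⁻¹ = 1/24.11 = 0.0415.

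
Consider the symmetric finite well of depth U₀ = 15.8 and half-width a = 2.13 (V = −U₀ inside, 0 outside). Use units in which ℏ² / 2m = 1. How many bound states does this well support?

N = 6

The dimensionless depth is z₀ = a√(2mU₀)/ℏ = 2.13 × √(15.80) = 8.467.
A new bound state (alternating even/odd) appears each time z₀ passes a multiple of π/2, so N = ⌊2z₀/π⌋ + 1 = ⌊5.390⌋ + 1 = 6.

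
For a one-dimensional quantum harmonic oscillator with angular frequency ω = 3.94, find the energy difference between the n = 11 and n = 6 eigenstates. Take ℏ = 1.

E_n = ℏω(n + ½), so ΔE = (11 − 6) ℏω = 5 × 3.94 = 19.70.

ΔE = 19.7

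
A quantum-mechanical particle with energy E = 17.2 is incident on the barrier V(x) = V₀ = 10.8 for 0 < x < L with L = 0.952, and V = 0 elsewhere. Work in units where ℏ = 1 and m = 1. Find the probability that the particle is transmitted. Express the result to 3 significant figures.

Above the barrier the interior wavenumber is k₂ = √(2m(E − V₀))/ℏ = 3.578, giving phase k₂L = 3.406.
Matching at both interfaces gives T⁻¹ = 1 + V₀² sin²(k₂L) / [4E(E − V₀)] = 1.018, hence T = 0.982.

T = 0.982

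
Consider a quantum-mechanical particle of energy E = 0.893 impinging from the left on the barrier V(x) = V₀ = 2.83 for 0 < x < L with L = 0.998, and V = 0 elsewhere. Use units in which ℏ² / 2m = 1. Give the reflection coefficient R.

R = 0.804

E < V₀: inside the barrier ψ ∝ e^{±κx} with κ = √(2m(V₀ − E))/ℏ = 1.392.
κL = 1.389, sinh(κL) = 1.881.
The exact tunnelling result is T⁻¹ = 1 + V₀² sinh²(κL) / [4E(V₀ − E)] = 5.094, so T = 0.196.
R = 1 − T = 0.804.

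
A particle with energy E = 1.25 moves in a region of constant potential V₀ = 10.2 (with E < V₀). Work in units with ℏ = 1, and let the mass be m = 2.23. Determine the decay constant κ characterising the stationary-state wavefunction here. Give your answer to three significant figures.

Since E < V₀ the TISE in this region is ψ'' = κ²ψ with κ = √(2m(V₀ − E))/ℏ.
κ = √(2 × 2.23 × 8.95) = 6.318.

κ = 6.32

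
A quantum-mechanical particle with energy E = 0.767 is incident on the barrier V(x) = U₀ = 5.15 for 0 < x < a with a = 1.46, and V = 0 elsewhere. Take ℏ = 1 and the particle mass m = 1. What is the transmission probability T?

Since E < U₀ the interior solution is evanescent with decay constant κ = √(2m(U₀ − E))/ℏ = 2.961.
κa = 4.323, sinh(κa) = 37.69.
Matching ψ, ψ′ at both faces gives T = [1 + U₀² sinh²(κa) / (4E(U₀ − E))]⁻¹ = 1/2803 = 0.000357.

T = 0.000357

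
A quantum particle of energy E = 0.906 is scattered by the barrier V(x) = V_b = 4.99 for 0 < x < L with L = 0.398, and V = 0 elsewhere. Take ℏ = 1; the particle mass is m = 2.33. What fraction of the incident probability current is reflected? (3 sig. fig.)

R = 0.927

Since E < V_b the interior solution is evanescent with decay constant κ = √(2m(V_b − E))/ℏ = 4.363.
κL = 1.736, sinh(κL) = 2.750.
The exact tunnelling result is T⁻¹ = 1 + V_b² sinh²(κL) / [4E(V_b − E)] = 13.72, so T = 0.0729.
R = 1 − T = 0.927.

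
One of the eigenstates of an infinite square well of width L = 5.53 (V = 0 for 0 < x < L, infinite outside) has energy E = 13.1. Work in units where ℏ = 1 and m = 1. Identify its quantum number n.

For an infinite well E_n = n²π²ℏ²/(2mL²), so n = (L/πℏ)√(2mE).
n = (5.53/π) × √(2 × 1 × 13.1) = 9.010 → n = 9.

n = 9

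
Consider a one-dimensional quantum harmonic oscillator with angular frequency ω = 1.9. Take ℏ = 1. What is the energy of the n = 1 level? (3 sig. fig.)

E = 2.85

Using E_n = (n + ½)ℏω: E_1 = 1.5 × 1.9 = 2.850.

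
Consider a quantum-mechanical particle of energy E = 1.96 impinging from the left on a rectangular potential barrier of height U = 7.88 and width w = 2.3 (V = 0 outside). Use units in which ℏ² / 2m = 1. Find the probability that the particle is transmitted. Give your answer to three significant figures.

T = 0.0000412

E < U: inside the barrier ψ ∝ e^{±κx} with κ = √(2m(U − E))/ℏ = 2.433.
κw = 5.596, sinh(κw) = 134.7.
Matching ψ, ψ′ at both faces gives T = [1 + U² sinh²(κw) / (4E(U − E))]⁻¹ = 1/24270 = 0.0000412.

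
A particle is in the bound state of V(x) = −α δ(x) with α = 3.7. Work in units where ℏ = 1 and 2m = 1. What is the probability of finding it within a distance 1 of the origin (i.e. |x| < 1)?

P = 0.975

The normalised bound state is ψ = √κ e^{−κ|x|} with κ = mα/ℏ² = 1.850.
P(|x| < d) = ∫_{−d}^{d} κ e^{−2κ|x|} dx = 1 − e^{−2κd} = 1 − e^{−3.700} = 0.9753.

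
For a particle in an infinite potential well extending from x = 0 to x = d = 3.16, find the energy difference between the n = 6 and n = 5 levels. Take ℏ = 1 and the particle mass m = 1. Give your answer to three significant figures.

ΔE = 5.44

E_n = n²π²ℏ²/(2md²), so ΔE = (6² − 5²) π²ℏ²/(2md²).
ΔE = 11 × π² / (2 × 1 × 3.16²) = 5.436.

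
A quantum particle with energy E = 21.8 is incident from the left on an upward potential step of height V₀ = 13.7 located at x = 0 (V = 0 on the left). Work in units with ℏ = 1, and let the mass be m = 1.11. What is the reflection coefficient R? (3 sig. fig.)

R = 0.0588

The wavenumbers are k₁ = √(2mE)/ℏ = 6.957 on the left and k₂ = √(2m(E − V₀))/ℏ = 4.241 on the right.
Continuity of ψ and ψ′ at the step yields the reflection amplitude r = (k₁ − k₂)/(k₁ + k₂) = 0.2426; thus R = |r|² = 0.05884, T = 0.9412.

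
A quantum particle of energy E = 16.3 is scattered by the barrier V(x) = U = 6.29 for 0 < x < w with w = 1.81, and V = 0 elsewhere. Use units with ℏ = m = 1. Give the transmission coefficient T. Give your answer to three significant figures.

T = 0.946

E > U: inside the barrier k₂ = √(2m(E − U))/ℏ = 4.474, k₂w = 8.099.
T = [1 + U² sin²(k₂w) / (4E(E − U))]⁻¹ = 1/1.057 = 0.946.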